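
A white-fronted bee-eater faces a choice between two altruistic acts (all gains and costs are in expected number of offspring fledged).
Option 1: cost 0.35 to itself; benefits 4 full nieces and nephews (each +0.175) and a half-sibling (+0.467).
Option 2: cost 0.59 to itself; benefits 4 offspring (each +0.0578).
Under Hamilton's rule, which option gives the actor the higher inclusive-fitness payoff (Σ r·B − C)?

Option 1

Option 1: r to a full niece or nephew = 0.25.
Option 1: r to a half-sibling = 0.25.
Option 1: Σ r·B − C = (4·0.25·0.175 + 1·0.25·0.467) − 0.35 = -0.05825.
Option 2: r to an offspring = 0.5.
Option 2: Σ r·B − C = (4·0.5·0.0578) − 0.59 = -0.4744.
Option 1 has the higher net inclusive-fitness payoff.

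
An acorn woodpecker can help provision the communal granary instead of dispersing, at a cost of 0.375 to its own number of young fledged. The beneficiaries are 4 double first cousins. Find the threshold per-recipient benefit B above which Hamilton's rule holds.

0.375

r to a double first cousin = 0.25 (double first cousins share both grandparent pairs — four paths of length 4: r = 4·(1/2)^4 = 1/4).
Hamilton's rule with n recipients of equal r: n·r·B > C, so B > C/(n·r) = 0.375/(4·0.25) = 0.375.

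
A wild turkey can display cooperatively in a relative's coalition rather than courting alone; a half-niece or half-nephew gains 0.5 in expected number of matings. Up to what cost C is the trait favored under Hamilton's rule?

0.0625

r to a half-niece or half-nephew = 0.125 (half-aunt/uncle↔niece/nephew: one path of length 3: r = (1/2)^3 = 1/8).
Hamilton's rule: n·r·B > C, so the trait is favored while C < n·r·B = 1·0.125·0.5 = 0.0625.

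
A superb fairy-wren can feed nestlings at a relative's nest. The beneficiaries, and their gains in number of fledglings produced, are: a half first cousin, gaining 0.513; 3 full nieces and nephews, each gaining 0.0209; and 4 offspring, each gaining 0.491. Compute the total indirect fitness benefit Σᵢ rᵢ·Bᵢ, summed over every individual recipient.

r to a half first cousin = 1/16 (half first cousins share one grandparent — one path of length 4: r = (1/2)^4 = 1/16).
r to a full niece or nephew = 1/4 (full aunt/uncle↔niece/nephew: two paths of length 3 through the shared grandparent pair: r = 2·(1/2)^3 = 1/4).
r to an offspring = 0.5 (one parent–offspring link: r = (1/2)^1 = 1/2).
Summing one r·B term per recipient: 1·0.0625·0.513 + 3·0.25·0.0209 + 4·0.5·0.491 = 1.0297375.

1.0297375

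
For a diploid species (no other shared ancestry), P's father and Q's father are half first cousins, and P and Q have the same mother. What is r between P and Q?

0.265625

Relatedness sums over independent paths through distinct common ancestors.
P and Q are related in two ways: half second cousins through their fathers (r = 1/64) and half-sibs through their shared mother (r = 1/4).
r = 1/64 + 1/4 = 0.265625.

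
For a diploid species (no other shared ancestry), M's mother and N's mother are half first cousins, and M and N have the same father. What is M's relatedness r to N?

With two independent routes of shared ancestry, r is the sum of the two contributions.
M and N are related in two ways: half second cousins through their mothers (r = 1/64) and half-sibs through their shared father (r = 1/4).
r = 1/64 + 1/4 = 0.265625.

0.265625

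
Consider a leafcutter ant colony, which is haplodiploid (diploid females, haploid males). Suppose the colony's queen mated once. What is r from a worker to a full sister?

Haplodiploid full sisters inherit their father's entire haploid genome identically (contributing 1/2) and on average half of their mother's contribution (1/2 · 1/2 = 1/4); r = 1/2 + 1/4 = 3/4.

0.75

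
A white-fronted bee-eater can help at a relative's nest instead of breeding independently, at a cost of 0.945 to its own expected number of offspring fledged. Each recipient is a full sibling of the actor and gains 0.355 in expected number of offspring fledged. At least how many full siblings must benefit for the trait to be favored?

r to a full sibling = 1/2 (full sibs share both parents — two paths of length 2: r = 2·(1/2)^2 = 1/2).
Hamilton's rule: n·r·B > C  ⇒  n > C/(r·B) = 0.945/(0.5·0.355) = 5.324.
The smallest integer exceeding 5.324 is 6.

6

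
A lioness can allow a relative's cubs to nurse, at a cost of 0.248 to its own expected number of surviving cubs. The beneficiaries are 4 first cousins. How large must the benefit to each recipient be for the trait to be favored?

r to a first cousin = 1/8 (first cousins share one grandparent pair — two paths of length 4: r = 2·(1/2)^4 = 1/8).
Hamilton's rule with n recipients of equal r: n·r·B > C, so B > C/(n·r) = 0.248/(4·0.125) = 0.496.

0.496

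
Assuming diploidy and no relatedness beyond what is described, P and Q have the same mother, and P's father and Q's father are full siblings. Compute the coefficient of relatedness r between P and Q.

Wright's path rule: contributions from independent ancestry routes add.
P and Q are related in two ways: half-sibs through their shared mother (r = 1/4) and first cousins through their fathers (r = 1/8).
r = 1/4 + 1/8 = 3/8 = 0.375.

0.375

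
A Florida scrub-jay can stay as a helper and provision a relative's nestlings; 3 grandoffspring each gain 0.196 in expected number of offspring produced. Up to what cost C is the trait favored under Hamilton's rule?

r to a grandoffspring = 0.25 (two parent–offspring links: r = (1/2)^2 = 1/4).
Hamilton's rule: n·r·B > C, so the trait is favored while C < n·r·B = 3·0.25·0.196 = 0.147.

0.147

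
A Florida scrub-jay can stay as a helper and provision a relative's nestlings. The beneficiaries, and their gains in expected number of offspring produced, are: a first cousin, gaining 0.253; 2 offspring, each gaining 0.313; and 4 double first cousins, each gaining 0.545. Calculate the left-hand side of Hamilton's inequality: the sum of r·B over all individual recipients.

r to a first cousin = 1/8 (first cousins share one grandparent pair — two paths of length 4: r = 2·(1/2)^4 = 1/8).
r to an offspring = 1/2 (one parent–offspring link: r = (1/2)^1 = 1/2).
r to a double first cousin = 1/4 (double first cousins share both grandparent pairs — four paths of length 4: r = 4·(1/2)^4 = 1/4).
Summing one r·B term per recipient: 1·0.125·0.253 + 2·0.5·0.313 + 4·0.25·0.545 = 0.889625.

0.889625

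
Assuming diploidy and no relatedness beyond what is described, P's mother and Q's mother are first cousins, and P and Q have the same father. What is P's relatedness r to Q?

Wright's path rule: contributions from independent ancestry routes add.
P and Q are related in two ways: second cousins through their mothers (r = 1/32) and half-sibs through their shared father (r = 1/4).
r = 1/32 + 1/4 = 9/32 = 0.28125.

0.28125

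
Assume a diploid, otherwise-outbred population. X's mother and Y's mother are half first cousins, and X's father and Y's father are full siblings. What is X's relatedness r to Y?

0.140625

Independent pedigree routes through distinct common ancestors add.
X and Y are related in two ways: half second cousins through their mothers (r = 1/64) and first cousins through their fathers (r = 1/8).
r = 1/64 + 1/8 = 9/64 = 0.140625.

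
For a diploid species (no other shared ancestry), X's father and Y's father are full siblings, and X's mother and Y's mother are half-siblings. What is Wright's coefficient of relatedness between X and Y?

0.1875

Independent pedigree routes through distinct common ancestors add.
X and Y are related in two ways: first cousins through their fathers (r = 1/8) and half first cousins through their mothers (r = 1/16).
r = 1/8 + 1/16 = 0.1875.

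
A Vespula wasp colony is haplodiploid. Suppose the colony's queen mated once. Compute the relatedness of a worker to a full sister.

0.75

Haplodiploid full sisters inherit their father's entire haploid genome identically (contributing 1/2) and on average half of their mother's contribution (1/2 · 1/2 = 1/4); r = 1/2 + 1/4 = 3/4.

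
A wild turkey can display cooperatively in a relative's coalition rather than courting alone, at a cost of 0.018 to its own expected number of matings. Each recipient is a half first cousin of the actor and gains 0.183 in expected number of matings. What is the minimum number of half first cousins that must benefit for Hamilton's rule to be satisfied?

r to a half first cousin = 1/16 (half first cousins share one grandparent — one path of length 4: r = (1/2)^4 = 1/16).
Hamilton's rule: n·r·B > C  ⇒  n > C/(r·B) = 0.018/(0.0625·0.183) = 1.574.
The smallest integer exceeding 1.574 is 2.

2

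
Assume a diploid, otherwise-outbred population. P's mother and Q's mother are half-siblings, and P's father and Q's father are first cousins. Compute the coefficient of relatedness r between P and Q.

Wright's path rule: contributions from independent ancestry routes add.
P and Q are related in two ways: half first cousins through their mothers (r = 1/16) and second cousins through their fathers (r = 1/32).
r = 1/16 + 1/32 = 0.09375.

0.09375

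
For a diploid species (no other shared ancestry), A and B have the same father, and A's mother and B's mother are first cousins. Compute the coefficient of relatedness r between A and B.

0.28125

Independent pedigree routes through distinct common ancestors add.
A and B are related in two ways: half-sibs through their shared father (r = 1/4) and second cousins through their mothers (r = 1/32).
r = 1/4 + 1/32 = 9/32 = 0.28125.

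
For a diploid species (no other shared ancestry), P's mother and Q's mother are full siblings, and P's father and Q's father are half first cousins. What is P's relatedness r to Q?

With two independent routes of shared ancestry, r is the sum of the two contributions.
P and Q are related in two ways: first cousins through their mothers (r = 1/8) and half second cousins through their fathers (r = 1/64).
r = 1/8 + 1/64 = 9/64 = 0.140625.

0.140625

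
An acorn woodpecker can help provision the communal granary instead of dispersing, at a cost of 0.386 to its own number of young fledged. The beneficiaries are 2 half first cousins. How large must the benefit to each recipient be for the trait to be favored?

3.088

r to a half first cousin = 0.0625 (half first cousins share one grandparent — one path of length 4: r = (1/2)^4 = 1/16).
Hamilton's rule with n recipients of equal r: n·r·B > C, so B > C/(n·r) = 0.386/(2·0.0625) = 3.088.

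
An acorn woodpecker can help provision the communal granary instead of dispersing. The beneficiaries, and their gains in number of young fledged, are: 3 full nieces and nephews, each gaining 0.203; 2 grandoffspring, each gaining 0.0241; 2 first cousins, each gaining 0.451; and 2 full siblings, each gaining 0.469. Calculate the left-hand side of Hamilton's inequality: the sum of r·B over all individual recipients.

0.74605

r to a full niece or nephew = 0.25 (full aunt/uncle↔niece/nephew: two paths of length 3 through the shared grandparent pair: r = 2·(1/2)^3 = 1/4).
r to a grandoffspring = 0.25 (two parent–offspring links: r = (1/2)^2 = 1/4).
r to a first cousin = 0.125 (first cousins share one grandparent pair — two paths of length 4: r = 2·(1/2)^4 = 1/8).
r to a full sibling = 0.5 (full sibs share both parents — two paths of length 2: r = 2·(1/2)^2 = 1/2).
Summing one r·B term per recipient: 3·0.25·0.203 + 2·0.25·0.0241 + 2·0.125·0.451 + 2·0.5·0.469 = 0.74605.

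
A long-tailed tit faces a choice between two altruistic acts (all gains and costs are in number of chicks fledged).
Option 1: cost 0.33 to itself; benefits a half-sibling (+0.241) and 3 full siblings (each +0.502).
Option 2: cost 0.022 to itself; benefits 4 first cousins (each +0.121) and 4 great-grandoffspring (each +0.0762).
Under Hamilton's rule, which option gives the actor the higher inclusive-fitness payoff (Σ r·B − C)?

Option 1

Option 1: r to a half-sibling = 0.25.
Option 1: r to a full sibling = 0.5.
Option 1: Σ r·B − C = (1·0.25·0.241 + 3·0.5·0.502) − 0.33 = 0.48325.
Option 2: r to a first cousin = 0.125.
Option 2: r to a great-grandoffspring = 0.125.
Option 2: Σ r·B − C = (4·0.125·0.121 + 4·0.125·0.0762) − 0.022 = 0.0766.
Option 1 has the higher net inclusive-fitness payoff.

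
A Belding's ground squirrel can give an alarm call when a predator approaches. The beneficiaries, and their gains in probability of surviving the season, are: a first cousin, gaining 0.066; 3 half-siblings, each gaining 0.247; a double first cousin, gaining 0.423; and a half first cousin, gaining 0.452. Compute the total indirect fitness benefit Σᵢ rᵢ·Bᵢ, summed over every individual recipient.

0.3275

r to a first cousin = 1/8 (first cousins share one grandparent pair — two paths of length 4: r = 2·(1/2)^4 = 1/8).
r to a half-sibling = 1/4 (half-sibs share one parent — one path of length 2: r = (1/2)^2 = 1/4).
r to a double first cousin = 0.25 (double first cousins share both grandparent pairs — four paths of length 4: r = 4·(1/2)^4 = 1/4).
r to a half first cousin = 1/16 (half first cousins share one grandparent — one path of length 4: r = (1/2)^4 = 1/16).
Summing one r·B term per recipient: 1·0.125·0.066 + 3·0.25·0.247 + 1·0.25·0.423 + 1·0.0625·0.452 = 0.3275.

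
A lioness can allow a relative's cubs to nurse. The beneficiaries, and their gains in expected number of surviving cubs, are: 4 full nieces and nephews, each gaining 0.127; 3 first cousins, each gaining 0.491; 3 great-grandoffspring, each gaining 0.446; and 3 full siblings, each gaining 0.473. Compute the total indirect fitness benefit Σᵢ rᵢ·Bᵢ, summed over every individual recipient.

1.187875

r to a full niece or nephew = 0.25 (full aunt/uncle↔niece/nephew: two paths of length 3 through the shared grandparent pair: r = 2·(1/2)^3 = 1/4).
r to a first cousin = 0.125 (first cousins share one grandparent pair — two paths of length 4: r = 2·(1/2)^4 = 1/8).
r to a great-grandoffspring = 1/8 (three parent–offspring links: r = (1/2)^3 = 1/8).
r to a full sibling = 0.5 (full sibs share both parents — two paths of length 2: r = 2·(1/2)^2 = 1/2).
Summing one r·B term per recipient: 4·0.25·0.127 + 3·0.125·0.491 + 3·0.125·0.446 + 3·0.5·0.473 = 1.187875.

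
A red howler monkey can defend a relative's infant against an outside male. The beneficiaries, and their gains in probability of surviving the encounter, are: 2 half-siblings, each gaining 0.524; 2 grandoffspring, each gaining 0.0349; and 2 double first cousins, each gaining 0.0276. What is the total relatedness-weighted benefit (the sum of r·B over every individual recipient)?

r to a half-sibling = 0.25 (half-sibs share one parent — one path of length 2: r = (1/2)^2 = 1/4).
r to a grandoffspring = 1/4 (two parent–offspring links: r = (1/2)^2 = 1/4).
r to a double first cousin = 1/4 (double first cousins share both grandparent pairs — four paths of length 4: r = 4·(1/2)^4 = 1/4).
Summing one r·B term per recipient: 2·0.25·0.524 + 2·0.25·0.0349 + 2·0.25·0.0276 = 0.29325.

0.29325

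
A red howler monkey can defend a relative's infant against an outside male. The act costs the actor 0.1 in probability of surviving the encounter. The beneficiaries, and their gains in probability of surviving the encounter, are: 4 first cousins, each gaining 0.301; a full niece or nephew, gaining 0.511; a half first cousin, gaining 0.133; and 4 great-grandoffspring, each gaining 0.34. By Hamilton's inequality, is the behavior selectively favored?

Yes

Hamilton's rule: the trait is favored when the sum of r·B over every recipient exceeds the actor's cost C.
r to a first cousin = 1/8 (first cousins share one grandparent pair — two paths of length 4: r = 2·(1/2)^4 = 1/8).
r to a full niece or nephew = 0.25 (full aunt/uncle↔niece/nephew: two paths of length 3 through the shared grandparent pair: r = 2·(1/2)^3 = 1/4).
r to a half first cousin = 0.0625 (half first cousins share one grandparent — one path of length 4: r = (1/2)^4 = 1/16).
r to a great-grandoffspring = 0.125 (three parent–offspring links: r = (1/2)^3 = 1/8).
Summing one r·B term per recipient: 4·0.125·0.301 + 1·0.25·0.511 + 1·0.0625·0.133 + 4·0.125·0.34 = 0.4565625.
0.4565625 > 0.1: the indirect benefit exceeds the cost.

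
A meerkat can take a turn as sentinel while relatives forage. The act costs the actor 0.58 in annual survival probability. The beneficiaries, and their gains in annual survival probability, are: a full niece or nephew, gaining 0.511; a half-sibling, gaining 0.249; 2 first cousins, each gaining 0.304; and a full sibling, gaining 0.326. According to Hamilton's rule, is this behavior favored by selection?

Hamilton's rule: the trait is favored when the sum of r·B over every recipient exceeds the actor's cost C.
r to a full niece or nephew = 1/4 (full aunt/uncle↔niece/nephew: two paths of length 3 through the shared grandparent pair: r = 2·(1/2)^3 = 1/4).
r to a half-sibling = 0.25 (half-sibs share one parent — one path of length 2: r = (1/2)^2 = 1/4).
r to a first cousin = 0.125 (first cousins share one grandparent pair — two paths of length 4: r = 2·(1/2)^4 = 1/8).
r to a full sibling = 0.5 (full sibs share both parents — two paths of length 2: r = 2·(1/2)^2 = 1/2).
Summing one r·B term per recipient: 1·0.25·0.511 + 1·0.25·0.249 + 2·0.125·0.304 + 1·0.5·0.326 = 0.429.
0.429 < 0.58: the indirect benefit is less than the cost.

No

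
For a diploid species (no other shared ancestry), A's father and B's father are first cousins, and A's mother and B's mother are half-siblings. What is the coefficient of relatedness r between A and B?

0.09375

With two independent routes of shared ancestry, r is the sum of the two contributions.
A and B are related in two ways: second cousins through their fathers (r = 1/32) and half first cousins through their mothers (r = 1/16).
r = 1/32 + 1/16 = 3/32 = 0.09375.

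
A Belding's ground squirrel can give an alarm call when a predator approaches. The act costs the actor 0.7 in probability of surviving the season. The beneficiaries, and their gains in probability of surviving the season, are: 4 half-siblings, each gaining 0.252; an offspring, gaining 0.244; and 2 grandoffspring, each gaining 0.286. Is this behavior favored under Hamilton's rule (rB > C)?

No

Hamilton's rule: the trait is favored when the sum of r·B over every recipient exceeds the actor's cost C.
r to a half-sibling = 0.25 (half-sibs share one parent — one path of length 2: r = (1/2)^2 = 1/4).
r to an offspring = 1/2 (one parent–offspring link: r = (1/2)^1 = 1/2).
r to a grandoffspring = 1/4 (two parent–offspring links: r = (1/2)^2 = 1/4).
Summing one r·B term per recipient: 4·0.25·0.252 + 1·0.5·0.244 + 2·0.25·0.286 = 0.517.
0.517 < 0.7: the indirect benefit is less than the cost.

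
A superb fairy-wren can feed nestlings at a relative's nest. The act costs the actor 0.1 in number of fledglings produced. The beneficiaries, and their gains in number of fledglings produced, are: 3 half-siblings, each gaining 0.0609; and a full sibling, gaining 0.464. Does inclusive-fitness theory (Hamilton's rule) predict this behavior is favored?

Yes

Hamilton's rule: the trait is favored when the sum of r·B over every recipient exceeds the actor's cost C.
r to a half-sibling = 1/4 (half-sibs share one parent — one path of length 2: r = (1/2)^2 = 1/4).
r to a full sibling = 1/2 (full sibs share both parents — two paths of length 2: r = 2·(1/2)^2 = 1/2).
Summing one r·B term per recipient: 3·0.25·0.0609 + 1·0.5·0.464 = 0.277675.
0.277675 > 0.1: the indirect benefit exceeds the cost.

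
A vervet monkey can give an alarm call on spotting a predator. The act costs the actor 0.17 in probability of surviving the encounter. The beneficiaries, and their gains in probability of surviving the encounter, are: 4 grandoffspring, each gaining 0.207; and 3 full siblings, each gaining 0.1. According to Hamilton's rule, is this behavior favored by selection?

Yes

Hamilton's rule: the trait is favored when the sum of r·B over every recipient exceeds the actor's cost C.
r to a grandoffspring = 0.25 (two parent–offspring links: r = (1/2)^2 = 1/4).
r to a full sibling = 0.5 (full sibs share both parents — two paths of length 2: r = 2·(1/2)^2 = 1/2).
Summing one r·B term per recipient: 4·0.25·0.207 + 3·0.5·0.1 = 0.357.
0.357 > 0.17: the indirect benefit exceeds the cost.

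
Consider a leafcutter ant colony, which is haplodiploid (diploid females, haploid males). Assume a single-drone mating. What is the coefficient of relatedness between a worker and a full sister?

Haplodiploid full sisters inherit their father's entire haploid genome identically (contributing 1/2) and on average half of their mother's contribution (1/2 · 1/2 = 1/4); r = 1/2 + 1/4 = 3/4.

0.75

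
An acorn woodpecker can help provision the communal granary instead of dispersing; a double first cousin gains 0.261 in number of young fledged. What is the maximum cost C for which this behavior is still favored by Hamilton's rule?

0.06525

r to a double first cousin = 1/4 (double first cousins share both grandparent pairs — four paths of length 4: r = 4·(1/2)^4 = 1/4).
Hamilton's rule: n·r·B > C, so the trait is favored while C < n·r·B = 1·0.25·0.261 = 0.06525.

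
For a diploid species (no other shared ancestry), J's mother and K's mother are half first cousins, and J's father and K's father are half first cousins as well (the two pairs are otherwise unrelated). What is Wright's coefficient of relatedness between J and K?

Wright's path rule: contributions from independent ancestry routes add.
J and K are related in two ways: half second cousins through their mothers (r = 1/64) and half second cousins through their fathers (r = 1/64).
r = 1/64 + 1/64 = 1/32 = 0.03125.

0.03125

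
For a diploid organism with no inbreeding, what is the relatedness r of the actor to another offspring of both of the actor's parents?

Each parent–offspring link contributes a factor of 1/2, and independent paths through distinct common ancestors add.
Full sibs share both parents — two paths of length 2: r = 2·(1/2)^2 = 1/2.

0.5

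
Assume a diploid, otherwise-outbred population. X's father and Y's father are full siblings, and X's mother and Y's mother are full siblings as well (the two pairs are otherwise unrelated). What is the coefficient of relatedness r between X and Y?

With two independent routes of shared ancestry, r is the sum of the two contributions.
X and Y are related in two ways: first cousins through their fathers (r = 1/8) and first cousins through their mothers (r = 1/8) — i.e. double first cousins.
r = 1/8 + 1/8 = 0.25.

0.25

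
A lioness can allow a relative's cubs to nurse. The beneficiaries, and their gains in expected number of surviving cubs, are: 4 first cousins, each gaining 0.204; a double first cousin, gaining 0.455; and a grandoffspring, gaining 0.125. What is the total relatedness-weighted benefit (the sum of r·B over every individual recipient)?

r to a first cousin = 1/8 (first cousins share one grandparent pair — two paths of length 4: r = 2·(1/2)^4 = 1/8).
r to a double first cousin = 0.25 (double first cousins share both grandparent pairs — four paths of length 4: r = 4·(1/2)^4 = 1/4).
r to a grandoffspring = 1/4 (two parent–offspring links: r = (1/2)^2 = 1/4).
Summing one r·B term per recipient: 4·0.125·0.204 + 1·0.25·0.455 + 1·0.25·0.125 = 0.247.

0.247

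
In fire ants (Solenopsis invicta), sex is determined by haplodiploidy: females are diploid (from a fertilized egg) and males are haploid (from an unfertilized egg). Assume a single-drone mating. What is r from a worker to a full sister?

0.75

Haplodiploid full sisters inherit their father's entire haploid genome identically (contributing 1/2) and on average half of their mother's contribution (1/2 · 1/2 = 1/4); r = 1/2 + 1/4 = 3/4.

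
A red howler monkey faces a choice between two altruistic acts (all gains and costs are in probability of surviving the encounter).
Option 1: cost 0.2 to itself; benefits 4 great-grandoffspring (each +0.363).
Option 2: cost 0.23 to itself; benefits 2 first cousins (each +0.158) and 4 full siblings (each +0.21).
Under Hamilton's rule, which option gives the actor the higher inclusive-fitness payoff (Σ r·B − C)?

Option 2

Option 1: r to a great-grandoffspring = 0.125.
Option 1: Σ r·B − C = (4·0.125·0.363) − 0.2 = -0.0185.
Option 2: r to a first cousin = 0.125.
Option 2: r to a full sibling = 0.5.
Option 2: Σ r·B − C = (2·0.125·0.158 + 4·0.5·0.21) − 0.23 = 0.2295.
Option 2 has the higher net inclusive-fitness payoff.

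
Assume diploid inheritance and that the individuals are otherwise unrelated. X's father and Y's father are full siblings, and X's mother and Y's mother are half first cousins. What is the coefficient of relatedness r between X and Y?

Independent pedigree routes through distinct common ancestors add.
X and Y are related in two ways: first cousins through their fathers (r = 1/8) and half second cousins through their mothers (r = 1/64).
r = 1/8 + 1/64 = 0.140625.

0.140625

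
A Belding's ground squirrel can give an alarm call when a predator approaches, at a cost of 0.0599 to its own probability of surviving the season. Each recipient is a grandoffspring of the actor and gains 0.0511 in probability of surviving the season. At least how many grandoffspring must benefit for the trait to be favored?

r to a grandoffspring = 0.25 (two parent–offspring links: r = (1/2)^2 = 1/4).
Hamilton's rule: n·r·B > C  ⇒  n > C/(r·B) = 0.0599/(0.25·0.0511) = 4.689.
The smallest integer exceeding 4.689 is 5.

5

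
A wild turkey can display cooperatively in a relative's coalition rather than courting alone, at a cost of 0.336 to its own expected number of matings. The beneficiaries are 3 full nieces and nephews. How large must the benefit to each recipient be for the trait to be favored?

0.448

r to a full niece or nephew = 1/4 (full aunt/uncle↔niece/nephew: two paths of length 3 through the shared grandparent pair: r = 2·(1/2)^3 = 1/4).
Hamilton's rule with n recipients of equal r: n·r·B > C, so B > C/(n·r) = 0.336/(3·0.25) = 0.448.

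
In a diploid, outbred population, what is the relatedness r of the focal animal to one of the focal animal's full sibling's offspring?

Each parent–offspring link contributes a factor of 1/2, and independent paths through distinct common ancestors add.
Full aunt/uncle↔niece/nephew: two paths of length 3 through the shared grandparent pair: r = 2·(1/2)^3 = 1/4.

0.25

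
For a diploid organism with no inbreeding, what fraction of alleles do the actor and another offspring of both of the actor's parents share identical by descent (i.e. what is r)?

0.5

Each parent–offspring link contributes a factor of 1/2, and independent paths through distinct common ancestors add.
Full sibs share both parents — two paths of length 2: r = 2·(1/2)^2 = 1/2.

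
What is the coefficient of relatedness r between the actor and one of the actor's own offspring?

0.5

Each parent–offspring link contributes a factor of 1/2, and independent paths through distinct common ancestors add.
One parent–offspring link: r = (1/2)^1 = 1/2.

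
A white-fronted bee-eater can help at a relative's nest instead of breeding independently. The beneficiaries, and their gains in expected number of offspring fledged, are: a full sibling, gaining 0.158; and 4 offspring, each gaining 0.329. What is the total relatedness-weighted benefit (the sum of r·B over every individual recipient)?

0.737

r to a full sibling = 0.5 (full sibs share both parents — two paths of length 2: r = 2·(1/2)^2 = 1/2).
r to an offspring = 0.5 (one parent–offspring link: r = (1/2)^1 = 1/2).
Summing one r·B term per recipient: 1·0.5·0.158 + 4·0.5·0.329 = 0.737.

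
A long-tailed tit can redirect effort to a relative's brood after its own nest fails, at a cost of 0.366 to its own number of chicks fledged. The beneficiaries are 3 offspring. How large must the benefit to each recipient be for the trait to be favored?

r to an offspring = 0.5 (one parent–offspring link: r = (1/2)^1 = 1/2).
Hamilton's rule with n recipients of equal r: n·r·B > C, so B > C/(n·r) = 0.366/(3·0.5) = 0.244.

0.244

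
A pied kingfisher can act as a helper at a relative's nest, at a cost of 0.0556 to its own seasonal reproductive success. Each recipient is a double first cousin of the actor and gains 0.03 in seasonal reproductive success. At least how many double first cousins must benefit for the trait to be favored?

8

r to a double first cousin = 1/4 (double first cousins share both grandparent pairs — four paths of length 4: r = 4·(1/2)^4 = 1/4).
Hamilton's rule: n·r·B > C  ⇒  n > C/(r·B) = 0.0556/(0.25·0.03) = 7.413.
The smallest integer exceeding 7.413 is 8.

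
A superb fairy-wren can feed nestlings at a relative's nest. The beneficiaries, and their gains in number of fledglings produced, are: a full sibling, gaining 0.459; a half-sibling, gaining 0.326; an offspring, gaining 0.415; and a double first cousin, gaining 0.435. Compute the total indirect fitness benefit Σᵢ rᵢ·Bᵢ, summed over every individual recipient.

r to a full sibling = 0.5 (full sibs share both parents — two paths of length 2: r = 2·(1/2)^2 = 1/2).
r to a half-sibling = 1/4 (half-sibs share one parent — one path of length 2: r = (1/2)^2 = 1/4).
r to an offspring = 0.5 (one parent–offspring link: r = (1/2)^1 = 1/2).
r to a double first cousin = 1/4 (double first cousins share both grandparent pairs — four paths of length 4: r = 4·(1/2)^4 = 1/4).
Summing one r·B term per recipient: 1·0.5·0.459 + 1·0.25·0.326 + 1·0.5·0.415 + 1·0.25·0.435 = 0.62725.

0.62725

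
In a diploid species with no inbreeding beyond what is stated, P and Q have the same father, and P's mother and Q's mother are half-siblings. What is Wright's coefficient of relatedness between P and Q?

0.3125

Independent pedigree routes through distinct common ancestors add.
P and Q are related in two ways: half-sibs through their shared father (r = 1/4) and half first cousins through their mothers (r = 1/16).
r = 1/4 + 1/16 = 5/16 = 0.3125.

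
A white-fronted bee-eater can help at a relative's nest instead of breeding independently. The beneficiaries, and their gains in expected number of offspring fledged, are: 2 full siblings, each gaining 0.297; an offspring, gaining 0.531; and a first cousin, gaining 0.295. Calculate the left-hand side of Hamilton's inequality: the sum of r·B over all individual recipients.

0.599375

r to a full sibling = 0.5 (full sibs share both parents — two paths of length 2: r = 2·(1/2)^2 = 1/2).
r to an offspring = 0.5 (one parent–offspring link: r = (1/2)^1 = 1/2).
r to a first cousin = 1/8 (first cousins share one grandparent pair — two paths of length 4: r = 2·(1/2)^4 = 1/8).
Summing one r·B term per recipient: 2·0.5·0.297 + 1·0.5·0.531 + 1·0.125·0.295 = 0.599375.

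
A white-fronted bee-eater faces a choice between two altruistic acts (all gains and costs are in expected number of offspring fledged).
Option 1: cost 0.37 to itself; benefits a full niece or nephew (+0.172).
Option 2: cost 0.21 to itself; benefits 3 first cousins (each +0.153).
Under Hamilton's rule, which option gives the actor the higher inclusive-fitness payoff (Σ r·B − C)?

Option 2

Option 1: r to a full niece or nephew = 0.25.
Option 1: Σ r·B − C = (1·0.25·0.172) − 0.37 = -0.327.
Option 2: r to a first cousin = 0.125.
Option 2: Σ r·B − C = (3·0.125·0.153) − 0.21 = -0.152625.
Option 2 has the higher net inclusive-fitness payoff.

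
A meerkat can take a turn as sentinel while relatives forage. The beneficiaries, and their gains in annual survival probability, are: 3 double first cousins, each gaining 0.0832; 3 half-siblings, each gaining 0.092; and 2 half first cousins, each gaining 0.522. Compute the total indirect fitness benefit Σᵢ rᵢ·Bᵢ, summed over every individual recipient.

r to a double first cousin = 0.25 (double first cousins share both grandparent pairs — four paths of length 4: r = 4·(1/2)^4 = 1/4).
r to a half-sibling = 1/4 (half-sibs share one parent — one path of length 2: r = (1/2)^2 = 1/4).
r to a half first cousin = 0.0625 (half first cousins share one grandparent — one path of length 4: r = (1/2)^4 = 1/16).
Summing one r·B term per recipient: 3·0.25·0.0832 + 3·0.25·0.092 + 2·0.0625·0.522 = 0.19665.

0.19665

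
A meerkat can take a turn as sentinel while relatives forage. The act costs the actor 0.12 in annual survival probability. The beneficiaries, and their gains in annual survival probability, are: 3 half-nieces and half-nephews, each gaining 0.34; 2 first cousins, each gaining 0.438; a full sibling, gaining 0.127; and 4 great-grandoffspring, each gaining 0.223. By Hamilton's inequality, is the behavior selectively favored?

Yes

Hamilton's rule: the trait is favored when the sum of r·B over every recipient exceeds the actor's cost C.
r to a half-niece or half-nephew = 1/8 (half-aunt/uncle↔niece/nephew: one path of length 3: r = (1/2)^3 = 1/8).
r to a first cousin = 0.125 (first cousins share one grandparent pair — two paths of length 4: r = 2·(1/2)^4 = 1/8).
r to a full sibling = 1/2 (full sibs share both parents — two paths of length 2: r = 2·(1/2)^2 = 1/2).
r to a great-grandoffspring = 0.125 (three parent–offspring links: r = (1/2)^3 = 1/8).
Summing one r·B term per recipient: 3·0.125·0.34 + 2·0.125·0.438 + 1·0.5·0.127 + 4·0.125·0.223 = 0.412.
0.412 > 0.12: the indirect benefit exceeds the cost.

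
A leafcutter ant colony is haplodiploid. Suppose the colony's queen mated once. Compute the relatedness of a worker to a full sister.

0.75

Haplodiploid full sisters inherit their father's entire haploid genome identically (contributing 1/2) and on average half of their mother's contribution (1/2 · 1/2 = 1/4); r = 1/2 + 1/4 = 3/4.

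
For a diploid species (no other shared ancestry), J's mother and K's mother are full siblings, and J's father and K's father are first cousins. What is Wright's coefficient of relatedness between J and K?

0.15625

With two independent routes of shared ancestry, r is the sum of the two contributions.
J and K are related in two ways: first cousins through their mothers (r = 1/8) and second cousins through their fathers (r = 1/32).
r = 1/8 + 1/32 = 0.15625.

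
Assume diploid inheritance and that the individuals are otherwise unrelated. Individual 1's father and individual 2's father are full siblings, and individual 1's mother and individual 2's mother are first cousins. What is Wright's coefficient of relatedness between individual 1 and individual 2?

0.15625

Relatedness sums over independent paths through distinct common ancestors.
Individual 1 and individual 2 are related in two ways: first cousins through their fathers (r = 1/8) and second cousins through their mothers (r = 1/32).
r = 1/8 + 1/32 = 0.15625.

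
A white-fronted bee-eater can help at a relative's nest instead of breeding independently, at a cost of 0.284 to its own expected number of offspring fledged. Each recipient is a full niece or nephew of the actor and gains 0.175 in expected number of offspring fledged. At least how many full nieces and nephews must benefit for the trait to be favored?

7

r to a full niece or nephew = 1/4 (full aunt/uncle↔niece/nephew: two paths of length 3 through the shared grandparent pair: r = 2·(1/2)^3 = 1/4).
Hamilton's rule: n·r·B > C  ⇒  n > C/(r·B) = 0.284/(0.25·0.175) = 6.491.
The smallest integer exceeding 6.491 is 7.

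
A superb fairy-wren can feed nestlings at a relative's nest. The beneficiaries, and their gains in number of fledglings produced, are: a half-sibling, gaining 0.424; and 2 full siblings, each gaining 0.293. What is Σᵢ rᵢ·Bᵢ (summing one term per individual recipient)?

0.399

r to a half-sibling = 0.25 (half-sibs share one parent — one path of length 2: r = (1/2)^2 = 1/4).
r to a full sibling = 1/2 (full sibs share both parents — two paths of length 2: r = 2·(1/2)^2 = 1/2).
Summing one r·B term per recipient: 1·0.25·0.424 + 2·0.5·0.293 = 0.399.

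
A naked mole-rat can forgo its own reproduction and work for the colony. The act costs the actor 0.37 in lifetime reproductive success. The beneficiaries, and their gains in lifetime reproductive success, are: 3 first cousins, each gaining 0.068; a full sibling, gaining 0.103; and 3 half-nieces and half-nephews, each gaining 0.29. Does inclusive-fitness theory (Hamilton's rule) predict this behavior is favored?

Hamilton's rule: the trait is favored when the sum of r·B over every recipient exceeds the actor's cost C.
r to a first cousin = 1/8 (first cousins share one grandparent pair — two paths of length 4: r = 2·(1/2)^4 = 1/8).
r to a full sibling = 0.5 (full sibs share both parents — two paths of length 2: r = 2·(1/2)^2 = 1/2).
r to a half-niece or half-nephew = 0.125 (half-aunt/uncle↔niece/nephew: one path of length 3: r = (1/2)^3 = 1/8).
Summing one r·B term per recipient: 3·0.125·0.068 + 1·0.5·0.103 + 3·0.125·0.29 = 0.18575.
0.18575 < 0.37: the indirect benefit is less than the cost.

No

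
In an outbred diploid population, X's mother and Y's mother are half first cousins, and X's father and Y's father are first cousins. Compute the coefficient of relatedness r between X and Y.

Wright's path rule: contributions from independent ancestry routes add.
X and Y are related in two ways: half second cousins through their mothers (r = 1/64) and second cousins through their fathers (r = 1/32).
r = 1/64 + 1/32 = 0.046875.

0.046875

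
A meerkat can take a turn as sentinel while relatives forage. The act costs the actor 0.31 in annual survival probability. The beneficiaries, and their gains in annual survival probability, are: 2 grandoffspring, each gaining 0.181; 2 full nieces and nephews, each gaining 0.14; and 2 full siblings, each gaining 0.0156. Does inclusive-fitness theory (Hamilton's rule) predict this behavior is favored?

No

Hamilton's rule: the trait is favored when the sum of r·B over every recipient exceeds the actor's cost C.
r to a grandoffspring = 0.25 (two parent–offspring links: r = (1/2)^2 = 1/4).
r to a full niece or nephew = 1/4 (full aunt/uncle↔niece/nephew: two paths of length 3 through the shared grandparent pair: r = 2·(1/2)^3 = 1/4).
r to a full sibling = 0.5 (full sibs share both parents — two paths of length 2: r = 2·(1/2)^2 = 1/2).
Summing one r·B term per recipient: 2·0.25·0.181 + 2·0.25·0.14 + 2·0.5·0.0156 = 0.1761.
0.1761 < 0.31: the indirect benefit is less than the cost.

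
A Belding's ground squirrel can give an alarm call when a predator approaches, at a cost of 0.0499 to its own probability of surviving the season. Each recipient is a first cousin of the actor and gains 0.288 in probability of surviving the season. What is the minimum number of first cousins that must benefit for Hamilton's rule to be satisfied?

2

r to a first cousin = 0.125 (first cousins share one grandparent pair — two paths of length 4: r = 2·(1/2)^4 = 1/8).
Hamilton's rule: n·r·B > C  ⇒  n > C/(r·B) = 0.0499/(0.125·0.288) = 1.386.
The smallest integer exceeding 1.386 is 2.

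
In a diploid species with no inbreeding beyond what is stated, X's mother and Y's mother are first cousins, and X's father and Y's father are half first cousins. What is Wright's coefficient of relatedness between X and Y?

Relatedness sums over independent paths through distinct common ancestors.
X and Y are related in two ways: second cousins through their mothers (r = 1/32) and half second cousins through their fathers (r = 1/64).
r = 1/32 + 1/64 = 0.046875.

0.046875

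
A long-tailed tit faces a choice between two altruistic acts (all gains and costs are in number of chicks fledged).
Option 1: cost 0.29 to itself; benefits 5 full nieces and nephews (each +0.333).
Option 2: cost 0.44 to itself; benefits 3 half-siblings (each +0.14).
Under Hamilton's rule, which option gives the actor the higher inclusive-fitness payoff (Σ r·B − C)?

Option 1

Option 1: r to a full niece or nephew = 0.25.
Option 1: Σ r·B − C = (5·0.25·0.333) − 0.29 = 0.12625.
Option 2: r to a half-sibling = 0.25.
Option 2: Σ r·B − C = (3·0.25·0.14) − 0.44 = -0.335.
Option 1 has the higher net inclusive-fitness payoff.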